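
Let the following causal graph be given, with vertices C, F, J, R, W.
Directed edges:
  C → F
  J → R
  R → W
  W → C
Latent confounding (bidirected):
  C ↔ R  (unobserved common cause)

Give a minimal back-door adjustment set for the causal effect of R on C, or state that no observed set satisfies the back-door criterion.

R→C: no observed back-door set.

desc(R)\{R}={C,F,W}; candidates ⊆ {J}.
R↔C: latent back-door arc(s) into R.
size 0: {}; under {} R still reaches {C,F,J} ∋ C.
size 1: {J}; under {J} R still reaches {C,F} ∋ C.
R↔C cannot be blocked by any observed set — no back-door set.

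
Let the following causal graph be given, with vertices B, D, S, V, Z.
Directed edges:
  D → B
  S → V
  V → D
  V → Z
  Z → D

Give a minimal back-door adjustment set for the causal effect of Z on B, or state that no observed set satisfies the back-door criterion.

Z→B: minimal back-door set {V}.

desc(Z)\{Z}={B,D}; candidates ⊆ {S,V}.
size 0: {}; under {} Z still reaches {B,D,S,V} ∋ B.
{V}: Z⊥B given {V} in G with Z→· removed — back-door holds.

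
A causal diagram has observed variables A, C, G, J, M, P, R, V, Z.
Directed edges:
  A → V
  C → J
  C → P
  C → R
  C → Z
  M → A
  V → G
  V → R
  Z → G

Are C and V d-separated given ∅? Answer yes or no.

Bayes-Ball from C | ∅ reaches {G,J,P,R,Z}.
V ∉ reach(C|∅) ⇒ C ⊥ V | ∅.

Yes — C ⊥ V | ∅.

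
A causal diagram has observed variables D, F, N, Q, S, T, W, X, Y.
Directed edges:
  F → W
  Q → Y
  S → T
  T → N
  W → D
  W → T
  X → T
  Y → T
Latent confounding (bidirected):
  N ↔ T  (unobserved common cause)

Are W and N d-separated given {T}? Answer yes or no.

Bayes-Ball from W | {T} reaches {D,F,N,Q,S,X,Y}.
N ∈ reach(W|{T}) ⇒ W ⊥̸ N | {T}.

No — W and N are d-connected given {T}.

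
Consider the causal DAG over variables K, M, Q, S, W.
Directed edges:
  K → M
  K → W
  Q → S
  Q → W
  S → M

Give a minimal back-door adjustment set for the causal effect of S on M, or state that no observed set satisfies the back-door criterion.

desc(S)\{S}={M}; candidates ⊆ {K,Q,W}.
∅: S⊥M given ∅ in G with S→· removed — back-door holds.

S→M: minimal back-door set ∅.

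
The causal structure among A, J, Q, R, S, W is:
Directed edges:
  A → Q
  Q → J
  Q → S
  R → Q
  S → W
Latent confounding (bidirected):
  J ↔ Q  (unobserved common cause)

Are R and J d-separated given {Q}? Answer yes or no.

No — R and J are d-connected given {Q}.

Bayes-Ball from R | {Q} reaches {A,J}.
J ∈ reach(R|{Q}) ⇒ R ⊥̸ J | {Q}.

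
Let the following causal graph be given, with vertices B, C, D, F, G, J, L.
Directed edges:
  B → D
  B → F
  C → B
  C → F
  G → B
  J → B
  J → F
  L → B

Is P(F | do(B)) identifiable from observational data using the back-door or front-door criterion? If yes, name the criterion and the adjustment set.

P(F|do(B)): backdoor, adjust for {C, J}.

desc(B)\{B}={D,F}; candidates ⊆ {C,G,J,L}.
size 0: {}; under {} B still reaches {C,F,G,J,L} ∋ F.
size 1: {C}, {G}, {J} …(+1); under {C} B still reaches {F,G,J,L} ∋ F.
{C,J}: B⊥F given {C,J} in G with B→· removed — back-door holds.
P(F|do(B)) = Σ_{C,J} P(F|B,C,J)·P(C,J).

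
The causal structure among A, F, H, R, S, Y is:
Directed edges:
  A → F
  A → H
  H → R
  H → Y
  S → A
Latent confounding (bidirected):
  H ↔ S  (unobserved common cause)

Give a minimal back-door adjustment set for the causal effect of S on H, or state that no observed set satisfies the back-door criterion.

S→H: no observed back-door set.

desc(S)\{S}={A,F,H,R,Y}; candidates ⊆ {—}.
S↔H: latent back-door arc(s) into S.
size 0: {}; under {} S still reaches {H,R,Y} ∋ H.
S↔H cannot be blocked by any observed set — no back-door set.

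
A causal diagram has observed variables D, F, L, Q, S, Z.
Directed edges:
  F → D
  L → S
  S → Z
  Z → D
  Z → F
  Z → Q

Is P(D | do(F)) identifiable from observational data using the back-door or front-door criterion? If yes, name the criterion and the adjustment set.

P(D|do(F)): backdoor, adjust for {Z}.

desc(F)\{F}={D}; candidates ⊆ {L,Q,S,Z}.
size 0: {}; under {} F still reaches {D,L,Q,S,Z} ∋ D.
{Z}: F⊥D given {Z} in G with F→· removed — back-door holds.
P(D|do(F)) = Σ_{Z} P(D|F,Z)·P(Z).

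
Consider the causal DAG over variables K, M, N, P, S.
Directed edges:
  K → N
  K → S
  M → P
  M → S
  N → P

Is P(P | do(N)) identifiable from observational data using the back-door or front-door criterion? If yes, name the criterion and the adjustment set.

P(P|do(N)): backdoor, adjust for ∅.

desc(N)\{N}={P}; candidates ⊆ {K,M,S}.
∅: N⊥P given ∅ in G with N→· removed — back-door holds.
P(P|do(N)) = P(P|N) — no adjustment needed.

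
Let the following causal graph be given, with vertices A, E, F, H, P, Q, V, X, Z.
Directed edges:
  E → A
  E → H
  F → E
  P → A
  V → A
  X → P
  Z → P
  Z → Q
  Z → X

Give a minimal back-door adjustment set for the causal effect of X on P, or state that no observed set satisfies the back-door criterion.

desc(X)\{X}={A,P}; candidates ⊆ {E,F,H,Q,V,Z}.
size 0: {}; under {} X still reaches {A,P,Q,Z} ∋ P.
{Z}: X⊥P given {Z} in G with X→· removed — back-door holds.

X→P: minimal back-door set {Z}.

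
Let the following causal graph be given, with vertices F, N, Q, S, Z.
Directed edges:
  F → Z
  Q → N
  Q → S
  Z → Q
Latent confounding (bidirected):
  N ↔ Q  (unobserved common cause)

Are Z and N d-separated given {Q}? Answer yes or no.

No — Z and N are d-connected given {Q}.

Bayes-Ball from Z | {Q} reaches {F,N}.
N ∈ reach(Z|{Q}) ⇒ Z ⊥̸ N | {Q}.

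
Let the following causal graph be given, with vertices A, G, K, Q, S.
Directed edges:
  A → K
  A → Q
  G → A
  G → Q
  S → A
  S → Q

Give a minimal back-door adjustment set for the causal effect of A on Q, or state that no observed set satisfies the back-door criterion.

A→Q: minimal back-door set {G, S}.

desc(A)\{A}={K,Q}; candidates ⊆ {G,S}.
size 0: {}; under {} A still reaches {G,Q,S} ∋ Q.
size 1: {G}, {S}; under {G} A still reaches {Q,S} ∋ Q.
{G,S}: A⊥Q given {G,S} in G with A→· removed — back-door holds.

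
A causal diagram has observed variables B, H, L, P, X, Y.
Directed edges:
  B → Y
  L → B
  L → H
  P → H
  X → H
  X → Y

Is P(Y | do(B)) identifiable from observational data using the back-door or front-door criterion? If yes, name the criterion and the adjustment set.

desc(B)\{B}={Y}; candidates ⊆ {H,L,P,X}.
∅: B⊥Y given ∅ in G with B→· removed — back-door holds.
P(Y|do(B)) = P(Y|B) — no adjustment needed.

P(Y|do(B)): backdoor, adjust for ∅.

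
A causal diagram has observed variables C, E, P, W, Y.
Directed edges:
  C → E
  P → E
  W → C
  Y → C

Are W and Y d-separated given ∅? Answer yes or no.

Bayes-Ball from W | ∅ reaches {C,E}.
Y ∉ reach(W|∅) ⇒ W ⊥ Y | ∅.

Yes — W ⊥ Y | ∅.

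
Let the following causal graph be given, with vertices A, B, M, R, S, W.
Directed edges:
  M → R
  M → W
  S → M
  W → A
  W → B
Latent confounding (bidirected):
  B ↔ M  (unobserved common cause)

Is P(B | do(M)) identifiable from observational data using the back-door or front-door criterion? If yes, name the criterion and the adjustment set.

desc(M)\{M}={A,B,R,W}; candidates ⊆ {S}.
M↔B: latent back-door arc(s) into M.
size 0: {}; under {} M still reaches {B,S} ∋ B.
size 1: {S}; under {S} M still reaches {B} ∋ B.
M↔B cannot be blocked by any observed set — no back-door set.
{W}: (i) intercepts every directed M→B path; (ii) no back-door M→{W}; (iii) {M} blocks every back-door {W}→B. Front-door holds.
P(B|do(M)) = Σ_{W} P(W|M) Σ_{M'} P(B|W,M')P(M').

P(B|do(M)): frontdoor, adjust for {W}.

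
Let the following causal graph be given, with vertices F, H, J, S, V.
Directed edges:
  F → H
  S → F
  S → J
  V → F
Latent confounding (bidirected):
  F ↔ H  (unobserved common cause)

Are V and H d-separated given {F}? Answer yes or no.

Bayes-Ball from V | {F} reaches {H,J,S}.
H ∈ reach(V|{F}) ⇒ V ⊥̸ H | {F}.

No — V and H are d-connected given {F}.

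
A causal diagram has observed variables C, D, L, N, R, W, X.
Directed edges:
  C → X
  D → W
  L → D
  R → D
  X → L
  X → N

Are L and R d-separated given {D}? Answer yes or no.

No — L and R are d-connected given {D}.

Bayes-Ball from L | {D} reaches {C,N,R,X}.
R ∈ reach(L|{D}) ⇒ L ⊥̸ R | {D}.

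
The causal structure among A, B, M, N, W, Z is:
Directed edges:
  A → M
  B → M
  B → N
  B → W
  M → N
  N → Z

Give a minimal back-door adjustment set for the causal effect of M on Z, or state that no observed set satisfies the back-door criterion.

M→Z: minimal back-door set {B}.

desc(M)\{M}={N,Z}; candidates ⊆ {A,B,W}.
size 0: {}; under {} M still reaches {A,B,N,W,Z} ∋ Z.
{B}: M⊥Z given {B} in G with M→· removed — back-door holds.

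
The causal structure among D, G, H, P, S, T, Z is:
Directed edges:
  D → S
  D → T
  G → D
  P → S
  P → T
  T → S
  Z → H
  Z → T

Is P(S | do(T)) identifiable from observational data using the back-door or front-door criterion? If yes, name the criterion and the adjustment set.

desc(T)\{T}={S}; candidates ⊆ {D,G,H,P,Z}.
size 0: {}; under {} T still reaches {D,G,H,P,S,Z} ∋ S.
size 1: {D}, {G}, {H} …(+2); under {D} T still reaches {H,P,S,Z} ∋ S.
{D,P}: T⊥S given {D,P} in G with T→· removed — back-door holds.
P(S|do(T)) = Σ_{D,P} P(S|T,D,P)·P(D,P).

P(S|do(T)): backdoor, adjust for {D, P}.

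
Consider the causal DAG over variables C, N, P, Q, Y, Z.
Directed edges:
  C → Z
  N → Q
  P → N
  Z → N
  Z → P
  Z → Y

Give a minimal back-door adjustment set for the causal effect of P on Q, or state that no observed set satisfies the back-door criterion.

desc(P)\{P}={N,Q}; candidates ⊆ {C,Y,Z}.
size 0: {}; under {} P still reaches {C,N,Q,Y,Z} ∋ Q.
{Z}: P⊥Q given {Z} in G with P→· removed — back-door holds.

P→Q: minimal back-door set {Z}.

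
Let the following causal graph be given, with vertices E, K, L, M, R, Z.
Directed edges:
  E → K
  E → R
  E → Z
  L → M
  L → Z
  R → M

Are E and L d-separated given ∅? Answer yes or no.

Yes — E ⊥ L | ∅.

Bayes-Ball from E | ∅ reaches {K,M,R,Z}.
L ∉ reach(E|∅) ⇒ E ⊥ L | ∅.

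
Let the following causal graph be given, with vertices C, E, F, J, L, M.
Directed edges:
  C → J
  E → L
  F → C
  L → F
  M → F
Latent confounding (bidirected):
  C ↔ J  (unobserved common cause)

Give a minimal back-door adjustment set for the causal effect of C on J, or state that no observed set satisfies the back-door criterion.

desc(C)\{C}={J}; candidates ⊆ {E,F,L,M}.
C↔J: latent back-door arc(s) into C.
size 0: {}; under {} C still reaches {E,F,J,L,M} ∋ J.
size 1: {E}, {F}, {L} …(+1); under {E} C still reaches {F,J,L,M} ∋ J.
size 2: {E,F}, {E,L}, {E,M} …(+3); under {E,F} C still reaches {J} ∋ J.
C↔J cannot be blocked by any observed set — no back-door set.

C→J: no observed back-door set.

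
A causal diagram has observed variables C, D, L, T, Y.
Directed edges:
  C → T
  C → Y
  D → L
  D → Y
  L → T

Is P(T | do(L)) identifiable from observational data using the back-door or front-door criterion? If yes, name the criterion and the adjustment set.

desc(L)\{L}={T}; candidates ⊆ {C,D,Y}.
∅: L⊥T given ∅ in G with L→· removed — back-door holds.
P(T|do(L)) = P(T|L) — no adjustment needed.

P(T|do(L)): backdoor, adjust for ∅.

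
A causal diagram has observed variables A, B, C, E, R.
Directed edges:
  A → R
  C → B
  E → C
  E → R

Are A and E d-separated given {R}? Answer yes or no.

Bayes-Ball from A | {R} reaches {B,C,E}.
E ∈ reach(A|{R}) ⇒ A ⊥̸ E | {R}.

No — A and E are d-connected given {R}.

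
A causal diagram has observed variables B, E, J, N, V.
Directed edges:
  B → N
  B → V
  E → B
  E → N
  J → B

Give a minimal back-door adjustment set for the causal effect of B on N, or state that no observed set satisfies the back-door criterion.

desc(B)\{B}={N,V}; candidates ⊆ {E,J}.
size 0: {}; under {} B still reaches {E,J,N} ∋ N.
{E}: B⊥N given {E} in G with B→· removed — back-door holds.

B→N: minimal back-door set {E}.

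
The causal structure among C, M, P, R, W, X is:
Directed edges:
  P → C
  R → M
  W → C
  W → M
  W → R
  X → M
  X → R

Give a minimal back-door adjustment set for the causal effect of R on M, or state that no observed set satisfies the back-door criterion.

desc(R)\{R}={M}; candidates ⊆ {C,P,W,X}.
size 0: {}; under {} R still reaches {C,M,W,X} ∋ M.
size 1: {C}, {P}, {W} …(+1); under {C} R still reaches {M,P,W,X} ∋ M.
{W,X}: R⊥M given {W,X} in G with R→· removed — back-door holds.

R→M: minimal back-door set {W, X}.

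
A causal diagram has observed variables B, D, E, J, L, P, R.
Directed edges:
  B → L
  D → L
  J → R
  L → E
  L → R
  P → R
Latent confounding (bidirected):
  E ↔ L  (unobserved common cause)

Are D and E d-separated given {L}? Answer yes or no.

No — D and E are d-connected given {L}.

Bayes-Ball from D | {L} reaches {B,E}.
E ∈ reach(D|{L}) ⇒ D ⊥̸ E | {L}.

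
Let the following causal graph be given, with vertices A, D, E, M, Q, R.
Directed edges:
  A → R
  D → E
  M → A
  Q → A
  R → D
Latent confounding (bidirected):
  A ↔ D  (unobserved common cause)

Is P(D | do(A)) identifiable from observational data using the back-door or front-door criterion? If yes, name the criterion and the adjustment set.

P(D|do(A)): frontdoor, adjust for {R}.

desc(A)\{A}={D,E,R}; candidates ⊆ {M,Q}.
A↔D: latent back-door arc(s) into A.
size 0: {}; under {} A still reaches {D,E,M,Q} ∋ D.
size 1: {M}, {Q}; under {M} A still reaches {D,E,Q} ∋ D.
size 2: {M,Q}; under {M,Q} A still reaches {D,E} ∋ D.
A↔D cannot be blocked by any observed set — no back-door set.
{R}: (i) intercepts every directed A→D path; (ii) no back-door A→{R}; (iii) {A} blocks every back-door {R}→D. Front-door holds.
P(D|do(A)) = Σ_{R} P(R|A) Σ_{A'} P(D|R,A')P(A').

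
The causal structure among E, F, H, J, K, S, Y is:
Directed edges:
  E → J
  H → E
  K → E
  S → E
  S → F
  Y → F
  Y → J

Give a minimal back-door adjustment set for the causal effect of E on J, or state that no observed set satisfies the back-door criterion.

E→J: minimal back-door set ∅.

desc(E)\{E}={J}; candidates ⊆ {F,H,K,S,Y}.
∅: E⊥J given ∅ in G with E→· removed — back-door holds.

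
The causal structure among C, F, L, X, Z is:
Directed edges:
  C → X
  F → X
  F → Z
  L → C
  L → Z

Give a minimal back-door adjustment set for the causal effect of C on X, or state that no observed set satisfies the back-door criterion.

C→X: minimal back-door set ∅.

desc(C)\{C}={X}; candidates ⊆ {F,L,Z}.
∅: C⊥X given ∅ in G with C→· removed — back-door holds.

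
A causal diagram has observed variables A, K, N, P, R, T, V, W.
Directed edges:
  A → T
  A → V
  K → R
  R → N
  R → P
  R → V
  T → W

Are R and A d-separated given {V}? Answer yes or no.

No — R and A are d-connected given {V}.

Bayes-Ball from R | {V} reaches {A,K,N,P,T,W}.
A ∈ reach(R|{V}) ⇒ R ⊥̸ A | {V}.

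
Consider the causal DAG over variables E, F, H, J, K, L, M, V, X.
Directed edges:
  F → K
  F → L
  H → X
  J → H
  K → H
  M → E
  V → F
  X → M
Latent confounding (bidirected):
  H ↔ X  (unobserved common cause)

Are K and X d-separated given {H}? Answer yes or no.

Bayes-Ball from K | {H} reaches {E,F,J,L,M,V,X}.
X ∈ reach(K|{H}) ⇒ K ⊥̸ X | {H}.

No — K and X are d-connected given {H}.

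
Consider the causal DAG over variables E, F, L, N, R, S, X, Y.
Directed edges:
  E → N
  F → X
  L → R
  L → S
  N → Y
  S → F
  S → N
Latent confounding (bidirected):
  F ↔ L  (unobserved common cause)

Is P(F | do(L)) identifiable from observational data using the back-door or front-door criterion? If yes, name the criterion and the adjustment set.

P(F|do(L)): frontdoor, adjust for {S}.

desc(L)\{L}={F,N,R,S,X,Y}; candidates ⊆ {E}.
L↔F: latent back-door arc(s) into L.
size 0: {}; under {} L still reaches {F,X} ∋ F.
size 1: {E}; under {E} L still reaches {F,X} ∋ F.
L↔F cannot be blocked by any observed set — no back-door set.
{S}: (i) intercepts every directed L→F path; (ii) no back-door L→{S}; (iii) {L} blocks every back-door {S}→F. Front-door holds.
P(F|do(L)) = Σ_{S} P(S|L) Σ_{L'} P(F|S,L')P(L').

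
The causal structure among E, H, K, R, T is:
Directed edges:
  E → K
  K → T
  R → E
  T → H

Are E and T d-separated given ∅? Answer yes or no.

Bayes-Ball from E | ∅ reaches {H,K,R,T}.
T ∈ reach(E|∅) ⇒ E ⊥̸ T | ∅.

No — E and T are d-connected given ∅.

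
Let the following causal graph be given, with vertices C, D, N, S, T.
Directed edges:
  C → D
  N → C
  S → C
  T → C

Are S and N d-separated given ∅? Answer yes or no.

Yes — S ⊥ N | ∅.

Bayes-Ball from S | ∅ reaches {C,D}.
N ∉ reach(S|∅) ⇒ S ⊥ N | ∅.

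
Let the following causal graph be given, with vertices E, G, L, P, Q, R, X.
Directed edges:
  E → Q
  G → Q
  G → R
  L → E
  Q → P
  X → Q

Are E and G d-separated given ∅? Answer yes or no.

Bayes-Ball from E | ∅ reaches {L,P,Q}.
G ∉ reach(E|∅) ⇒ E ⊥ G | ∅.

Yes — E ⊥ G | ∅.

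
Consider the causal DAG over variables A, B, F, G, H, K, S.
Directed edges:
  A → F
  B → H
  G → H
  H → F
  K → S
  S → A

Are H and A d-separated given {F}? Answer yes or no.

No — H and A are d-connected given {F}.

Bayes-Ball from H | {F} reaches {A,B,G,K,S}.
A ∈ reach(H|{F}) ⇒ H ⊥̸ A | {F}.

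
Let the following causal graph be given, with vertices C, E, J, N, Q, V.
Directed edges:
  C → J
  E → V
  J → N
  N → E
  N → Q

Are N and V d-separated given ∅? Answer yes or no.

Bayes-Ball from N | ∅ reaches {C,E,J,Q,V}.
V ∈ reach(N|∅) ⇒ N ⊥̸ V | ∅.

No — N and V are d-connected given ∅.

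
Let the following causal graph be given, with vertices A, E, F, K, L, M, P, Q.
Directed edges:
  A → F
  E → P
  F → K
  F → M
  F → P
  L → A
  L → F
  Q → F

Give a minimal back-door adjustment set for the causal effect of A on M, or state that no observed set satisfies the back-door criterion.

desc(A)\{A}={F,K,M,P}; candidates ⊆ {E,L,Q}.
size 0: {}; under {} A still reaches {F,K,L,M,P} ∋ M.
{L}: A⊥M given {L} in G with A→· removed — back-door holds.

A→M: minimal back-door set {L}.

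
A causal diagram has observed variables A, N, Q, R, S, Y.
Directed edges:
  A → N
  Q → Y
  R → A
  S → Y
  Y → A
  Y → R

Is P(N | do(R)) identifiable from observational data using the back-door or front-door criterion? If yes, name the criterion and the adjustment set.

desc(R)\{R}={A,N}; candidates ⊆ {Q,S,Y}.
size 0: {}; under {} R still reaches {A,N,Q,S,Y} ∋ N.
{Y}: R⊥N given {Y} in G with R→· removed — back-door holds.
P(N|do(R)) = Σ_{Y} P(N|R,Y)·P(Y).

P(N|do(R)): backdoor, adjust for {Y}.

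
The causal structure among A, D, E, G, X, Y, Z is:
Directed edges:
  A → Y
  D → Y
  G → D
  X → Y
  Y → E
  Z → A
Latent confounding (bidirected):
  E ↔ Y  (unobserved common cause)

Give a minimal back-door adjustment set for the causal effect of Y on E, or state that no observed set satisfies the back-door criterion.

Y→E: no observed back-door set.

desc(Y)\{Y}={E}; candidates ⊆ {A,D,G,X,Z}.
Y↔E: latent back-door arc(s) into Y.
size 0: {}; under {} Y still reaches {A,D,E,G,X,Z} ∋ E.
size 1: {A}, {D}, {G} …(+2); under {A} Y still reaches {D,E,G,X} ∋ E.
size 2: {A,D}, {A,G}, {A,X} …(+7); under {A,D} Y still reaches {E,X} ∋ E.
Y↔E cannot be blocked by any observed set — no back-door set.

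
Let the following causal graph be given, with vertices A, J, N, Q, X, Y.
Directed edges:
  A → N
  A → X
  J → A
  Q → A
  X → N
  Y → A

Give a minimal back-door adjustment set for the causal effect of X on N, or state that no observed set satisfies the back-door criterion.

X→N: minimal back-door set {A}.

desc(X)\{X}={N}; candidates ⊆ {A,J,Q,Y}.
size 0: {}; under {} X still reaches {A,J,N,Q,Y} ∋ N.
{A}: X⊥N given {A} in G with X→· removed — back-door holds.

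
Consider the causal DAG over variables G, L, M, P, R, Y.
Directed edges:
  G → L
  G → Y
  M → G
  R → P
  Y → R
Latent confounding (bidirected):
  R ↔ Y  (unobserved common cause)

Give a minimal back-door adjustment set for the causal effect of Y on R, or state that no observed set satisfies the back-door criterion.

desc(Y)\{Y}={P,R}; candidates ⊆ {G,L,M}.
Y↔R: latent back-door arc(s) into Y.
size 0: {}; under {} Y still reaches {G,L,M,P,R} ∋ R.
size 1: {G}, {L}, {M}; under {G} Y still reaches {P,R} ∋ R.
size 2: {G,L}, {G,M}, {L,M}; under {G,L} Y still reaches {P,R} ∋ R.
Y↔R cannot be blocked by any observed set — no back-door set.

Y→R: no observed back-door set.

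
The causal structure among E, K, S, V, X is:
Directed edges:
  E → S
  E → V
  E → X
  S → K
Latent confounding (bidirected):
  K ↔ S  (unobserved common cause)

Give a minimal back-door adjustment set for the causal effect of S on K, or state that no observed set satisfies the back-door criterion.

S→K: no observed back-door set.

desc(S)\{S}={K}; candidates ⊆ {E,V,X}.
S↔K: latent back-door arc(s) into S.
size 0: {}; under {} S still reaches {E,K,V,X} ∋ K.
size 1: {E}, {V}, {X}; under {E} S still reaches {K} ∋ K.
size 2: {E,V}, {E,X}, {V,X}; under {E,V} S still reaches {K} ∋ K.
S↔K cannot be blocked by any observed set — no back-door set.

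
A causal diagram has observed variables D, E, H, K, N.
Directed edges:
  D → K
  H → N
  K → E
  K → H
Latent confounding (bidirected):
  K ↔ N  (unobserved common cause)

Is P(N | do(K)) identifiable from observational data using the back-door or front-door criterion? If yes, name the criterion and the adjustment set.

P(N|do(K)): frontdoor, adjust for {H}.

desc(K)\{K}={E,H,N}; candidates ⊆ {D}.
K↔N: latent back-door arc(s) into K.
size 0: {}; under {} K still reaches {D,N} ∋ N.
size 1: {D}; under {D} K still reaches {N} ∋ N.
K↔N cannot be blocked by any observed set — no back-door set.
{H}: (i) intercepts every directed K→N path; (ii) no back-door K→{H}; (iii) {K} blocks every back-door {H}→N. Front-door holds.
P(N|do(K)) = Σ_{H} P(H|K) Σ_{K'} P(N|H,K')P(K').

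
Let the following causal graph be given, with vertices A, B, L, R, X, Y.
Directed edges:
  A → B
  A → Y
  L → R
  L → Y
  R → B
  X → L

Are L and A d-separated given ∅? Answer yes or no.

Yes — L ⊥ A | ∅.

Bayes-Ball from L | ∅ reaches {B,R,X,Y}.
A ∉ reach(L|∅) ⇒ L ⊥ A | ∅.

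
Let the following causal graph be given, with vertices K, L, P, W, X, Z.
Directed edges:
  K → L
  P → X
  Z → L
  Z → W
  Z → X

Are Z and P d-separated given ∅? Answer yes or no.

Bayes-Ball from Z | ∅ reaches {L,W,X}.
P ∉ reach(Z|∅) ⇒ Z ⊥ P | ∅.

Yes — Z ⊥ P | ∅.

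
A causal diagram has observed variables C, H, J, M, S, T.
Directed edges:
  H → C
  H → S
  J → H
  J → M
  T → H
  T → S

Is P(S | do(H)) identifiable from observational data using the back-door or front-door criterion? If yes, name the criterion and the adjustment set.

desc(H)\{H}={C,S}; candidates ⊆ {J,M,T}.
size 0: {}; under {} H still reaches {J,M,S,T} ∋ S.
{T}: H⊥S given {T} in G with H→· removed — back-door holds.
P(S|do(H)) = Σ_{T} P(S|H,T)·P(T).

P(S|do(H)): backdoor, adjust for {T}.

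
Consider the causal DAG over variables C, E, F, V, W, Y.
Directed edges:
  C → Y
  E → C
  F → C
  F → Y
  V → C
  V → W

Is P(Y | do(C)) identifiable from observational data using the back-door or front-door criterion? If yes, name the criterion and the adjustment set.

P(Y|do(C)): backdoor, adjust for {F}.

desc(C)\{C}={Y}; candidates ⊆ {E,F,V,W}.
size 0: {}; under {} C still reaches {E,F,V,W,Y} ∋ Y.
{F}: C⊥Y given {F} in G with C→· removed — back-door holds.
P(Y|do(C)) = Σ_{F} P(Y|C,F)·P(F).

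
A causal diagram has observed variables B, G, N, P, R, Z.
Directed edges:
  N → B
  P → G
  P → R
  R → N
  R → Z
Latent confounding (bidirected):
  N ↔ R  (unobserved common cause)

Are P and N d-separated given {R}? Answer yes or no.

Bayes-Ball from P | {R} reaches {B,G,N}.
N ∈ reach(P|{R}) ⇒ P ⊥̸ N | {R}.

No — P and N are d-connected given {R}.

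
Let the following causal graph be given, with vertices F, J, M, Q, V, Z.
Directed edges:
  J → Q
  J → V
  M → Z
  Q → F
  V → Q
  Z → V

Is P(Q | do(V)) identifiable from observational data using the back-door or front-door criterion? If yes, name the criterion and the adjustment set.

P(Q|do(V)): backdoor, adjust for {J}.

desc(V)\{V}={F,Q}; candidates ⊆ {J,M,Z}.
size 0: {}; under {} V still reaches {F,J,M,Q,Z} ∋ Q.
{J}: V⊥Q given {J} in G with V→· removed — back-door holds.
P(Q|do(V)) = Σ_{J} P(Q|V,J)·P(J).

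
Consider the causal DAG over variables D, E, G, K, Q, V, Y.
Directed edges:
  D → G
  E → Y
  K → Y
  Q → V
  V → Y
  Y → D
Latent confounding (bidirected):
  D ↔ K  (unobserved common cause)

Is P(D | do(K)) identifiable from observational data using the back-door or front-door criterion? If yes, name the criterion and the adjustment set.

P(D|do(K)): frontdoor, adjust for {Y}.

desc(K)\{K}={D,G,Y}; candidates ⊆ {E,Q,V}.
K↔D: latent back-door arc(s) into K.
size 0: {}; under {} K still reaches {D,G} ∋ D.
size 1: {E}, {Q}, {V}; under {E} K still reaches {D,G} ∋ D.
size 2: {E,Q}, {E,V}, {Q,V}; under {E,Q} K still reaches {D,G} ∋ D.
K↔D cannot be blocked by any observed set — no back-door set.
{Y}: (i) intercepts every directed K→D path; (ii) no back-door K→{Y}; (iii) {K} blocks every back-door {Y}→D. Front-door holds.
P(D|do(K)) = Σ_{Y} P(Y|K) Σ_{K'} P(D|Y,K')P(K').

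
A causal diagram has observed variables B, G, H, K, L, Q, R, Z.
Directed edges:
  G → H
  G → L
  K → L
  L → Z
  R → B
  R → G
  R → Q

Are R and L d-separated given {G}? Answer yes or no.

Bayes-Ball from R | {G} reaches {B,Q}.
L ∉ reach(R|{G}) ⇒ R ⊥ L | {G}.

Yes — R ⊥ L | {G}.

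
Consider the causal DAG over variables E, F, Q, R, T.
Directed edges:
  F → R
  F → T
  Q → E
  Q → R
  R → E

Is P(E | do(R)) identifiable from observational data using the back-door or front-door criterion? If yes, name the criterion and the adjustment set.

P(E|do(R)): backdoor, adjust for {Q}.

desc(R)\{R}={E}; candidates ⊆ {F,Q,T}.
size 0: {}; under {} R still reaches {E,F,Q,T} ∋ E.
{Q}: R⊥E given {Q} in G with R→· removed — back-door holds.
P(E|do(R)) = Σ_{Q} P(E|R,Q)·P(Q).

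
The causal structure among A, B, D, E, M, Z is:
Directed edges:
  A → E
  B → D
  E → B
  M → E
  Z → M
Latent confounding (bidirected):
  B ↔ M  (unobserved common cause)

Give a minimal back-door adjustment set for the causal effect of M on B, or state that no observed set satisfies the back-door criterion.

desc(M)\{M}={B,D,E}; candidates ⊆ {A,Z}.
M↔B: latent back-door arc(s) into M.
size 0: {}; under {} M still reaches {B,D,Z} ∋ B.
size 1: {A}, {Z}; under {A} M still reaches {B,D,Z} ∋ B.
size 2: {A,Z}; under {A,Z} M still reaches {B,D} ∋ B.
M↔B cannot be blocked by any observed set — no back-door set.

M→B: no observed back-door set.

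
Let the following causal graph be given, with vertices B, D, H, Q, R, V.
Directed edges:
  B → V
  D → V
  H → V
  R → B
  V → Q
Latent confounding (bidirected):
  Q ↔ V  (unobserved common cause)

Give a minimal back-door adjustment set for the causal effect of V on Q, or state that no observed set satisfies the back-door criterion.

V→Q: no observed back-door set.

desc(V)\{V}={Q}; candidates ⊆ {B,D,H,R}.
V↔Q: latent back-door arc(s) into V.
size 0: {}; under {} V still reaches {B,D,H,Q,R} ∋ Q.
size 1: {B}, {D}, {H} …(+1); under {B} V still reaches {D,H,Q} ∋ Q.
size 2: {B,D}, {B,H}, {B,R} …(+3); under {B,D} V still reaches {H,Q} ∋ Q.
V↔Q cannot be blocked by any observed set — no back-door set.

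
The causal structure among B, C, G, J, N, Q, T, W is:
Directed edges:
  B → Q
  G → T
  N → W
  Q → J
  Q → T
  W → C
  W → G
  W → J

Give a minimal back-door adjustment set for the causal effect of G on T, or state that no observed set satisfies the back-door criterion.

G→T: minimal back-door set ∅.

desc(G)\{G}={T}; candidates ⊆ {B,C,J,N,Q,W}.
∅: G⊥T given ∅ in G with G→· removed — back-door holds.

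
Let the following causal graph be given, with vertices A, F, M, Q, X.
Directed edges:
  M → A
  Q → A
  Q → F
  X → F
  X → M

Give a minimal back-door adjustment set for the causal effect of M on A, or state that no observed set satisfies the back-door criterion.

M→A: minimal back-door set ∅.

desc(M)\{M}={A}; candidates ⊆ {F,Q,X}.
∅: M⊥A given ∅ in G with M→· removed — back-door holds.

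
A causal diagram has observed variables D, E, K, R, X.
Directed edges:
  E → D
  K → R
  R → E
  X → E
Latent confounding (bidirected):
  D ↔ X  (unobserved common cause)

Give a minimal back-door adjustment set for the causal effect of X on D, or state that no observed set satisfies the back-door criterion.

X→D: no observed back-door set.

desc(X)\{X}={D,E}; candidates ⊆ {K,R}.
X↔D: latent back-door arc(s) into X.
size 0: {}; under {} X still reaches {D} ∋ D.
size 1: {K}, {R}; under {K} X still reaches {D} ∋ D.
size 2: {K,R}; under {K,R} X still reaches {D} ∋ D.
X↔D cannot be blocked by any observed set — no back-door set.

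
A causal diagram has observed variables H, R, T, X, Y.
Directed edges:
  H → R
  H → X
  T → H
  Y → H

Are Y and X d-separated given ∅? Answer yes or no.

No — Y and X are d-connected given ∅.

Bayes-Ball from Y | ∅ reaches {H,R,X}.
X ∈ reach(Y|∅) ⇒ Y ⊥̸ X | ∅.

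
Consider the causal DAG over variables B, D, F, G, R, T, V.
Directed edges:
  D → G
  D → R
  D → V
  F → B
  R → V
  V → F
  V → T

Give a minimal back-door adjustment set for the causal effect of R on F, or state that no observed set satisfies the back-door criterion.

R→F: minimal back-door set {D}.

desc(R)\{R}={B,F,T,V}; candidates ⊆ {D,G}.
size 0: {}; under {} R still reaches {B,D,F,G,T,V} ∋ F.
{D}: R⊥F given {D} in G with R→· removed — back-door holds.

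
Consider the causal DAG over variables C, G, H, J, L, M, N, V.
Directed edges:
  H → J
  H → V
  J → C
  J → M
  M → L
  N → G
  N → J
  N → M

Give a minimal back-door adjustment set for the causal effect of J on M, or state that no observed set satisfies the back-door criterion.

J→M: minimal back-door set {N}.

desc(J)\{J}={C,L,M}; candidates ⊆ {G,H,N,V}.
size 0: {}; under {} J still reaches {G,H,L,M,N,V} ∋ M.
{N}: J⊥M given {N} in G with J→· removed — back-door holds.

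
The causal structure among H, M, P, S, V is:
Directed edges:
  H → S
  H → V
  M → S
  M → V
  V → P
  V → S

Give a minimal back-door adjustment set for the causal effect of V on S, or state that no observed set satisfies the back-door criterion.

desc(V)\{V}={P,S}; candidates ⊆ {H,M}.
size 0: {}; under {} V still reaches {H,M,S} ∋ S.
size 1: {H}, {M}; under {H} V still reaches {M,S} ∋ S.
{H,M}: V⊥S given {H,M} in G with V→· removed — back-door holds.

V→S: minimal back-door set {H, M}.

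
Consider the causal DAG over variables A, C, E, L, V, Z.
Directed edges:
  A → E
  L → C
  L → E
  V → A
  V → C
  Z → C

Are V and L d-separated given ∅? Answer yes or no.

Yes — V ⊥ L | ∅.

Bayes-Ball from V | ∅ reaches {A,C,E}.
L ∉ reach(V|∅) ⇒ V ⊥ L | ∅.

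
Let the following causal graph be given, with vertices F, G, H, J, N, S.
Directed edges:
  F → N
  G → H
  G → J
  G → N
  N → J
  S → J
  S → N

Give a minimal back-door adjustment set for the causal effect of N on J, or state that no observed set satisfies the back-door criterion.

N→J: minimal back-door set {G, S}.

desc(N)\{N}={J}; candidates ⊆ {F,G,H,S}.
size 0: {}; under {} N still reaches {F,G,H,J,S} ∋ J.
size 1: {F}, {G}, {H} …(+1); under {F} N still reaches {G,H,J,S} ∋ J.
{G,S}: N⊥J given {G,S} in G with N→· removed — back-door holds.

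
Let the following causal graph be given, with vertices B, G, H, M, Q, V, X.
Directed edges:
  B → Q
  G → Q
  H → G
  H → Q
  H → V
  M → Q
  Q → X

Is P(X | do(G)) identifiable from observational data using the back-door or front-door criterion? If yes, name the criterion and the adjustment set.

desc(G)\{G}={Q,X}; candidates ⊆ {B,H,M,V}.
size 0: {}; under {} G still reaches {H,Q,V,X} ∋ X.
{H}: G⊥X given {H} in G with G→· removed — back-door holds.
P(X|do(G)) = Σ_{H} P(X|G,H)·P(H).

P(X|do(G)): backdoor, adjust for {H}.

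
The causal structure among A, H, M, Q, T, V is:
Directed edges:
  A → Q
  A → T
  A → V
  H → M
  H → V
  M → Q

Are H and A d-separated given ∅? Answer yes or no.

Yes — H ⊥ A | ∅.

Bayes-Ball from H | ∅ reaches {M,Q,V}.
A ∉ reach(H|∅) ⇒ H ⊥ A | ∅.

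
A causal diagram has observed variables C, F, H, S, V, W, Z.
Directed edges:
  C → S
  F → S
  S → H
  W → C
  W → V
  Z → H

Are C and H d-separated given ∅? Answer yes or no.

No — C and H are d-connected given ∅.

Bayes-Ball from C | ∅ reaches {H,S,V,W}.
H ∈ reach(C|∅) ⇒ C ⊥̸ H | ∅.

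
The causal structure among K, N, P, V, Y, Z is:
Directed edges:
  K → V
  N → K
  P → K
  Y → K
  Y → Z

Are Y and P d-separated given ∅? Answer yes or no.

Yes — Y ⊥ P | ∅.

Bayes-Ball from Y | ∅ reaches {K,V,Z}.
P ∉ reach(Y|∅) ⇒ Y ⊥ P | ∅.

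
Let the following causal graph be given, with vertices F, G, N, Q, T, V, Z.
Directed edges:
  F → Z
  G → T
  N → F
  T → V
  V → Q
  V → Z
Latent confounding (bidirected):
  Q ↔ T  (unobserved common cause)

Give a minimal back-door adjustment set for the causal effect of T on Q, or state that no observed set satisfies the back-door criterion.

desc(T)\{T}={Q,V,Z}; candidates ⊆ {F,G,N}.
T↔Q: latent back-door arc(s) into T.
size 0: {}; under {} T still reaches {G,Q} ∋ Q.
size 1: {F}, {G}, {N}; under {F} T still reaches {G,Q} ∋ Q.
size 2: {F,G}, {F,N}, {G,N}; under {F,G} T still reaches {Q} ∋ Q.
T↔Q cannot be blocked by any observed set — no back-door set.

T→Q: no observed back-door set.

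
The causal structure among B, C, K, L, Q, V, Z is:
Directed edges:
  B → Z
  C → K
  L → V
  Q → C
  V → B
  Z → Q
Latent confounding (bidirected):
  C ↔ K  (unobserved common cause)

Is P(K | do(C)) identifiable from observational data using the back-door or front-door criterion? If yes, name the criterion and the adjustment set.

P(K|do(C)): not identifiable (no BD/FD set).

desc(C)\{C}={K}; candidates ⊆ {B,L,Q,V,Z}.
C↔K: latent back-door arc(s) into C.
size 0: {}; under {} C still reaches {B,K,L,Q,V,Z} ∋ K.
size 1: {B}, {L}, {Q} …(+2); under {B} C still reaches {K,Q,Z} ∋ K.
size 2: {B,L}, {B,Q}, {B,V} …(+7); under {B,L} C still reaches {K,Q,Z} ∋ K.
C↔K cannot be blocked by any observed set — no back-door set.
No mediator lies on a directed C→…→K path.
Neither criterion identifies P(K|do(C)) in this graph.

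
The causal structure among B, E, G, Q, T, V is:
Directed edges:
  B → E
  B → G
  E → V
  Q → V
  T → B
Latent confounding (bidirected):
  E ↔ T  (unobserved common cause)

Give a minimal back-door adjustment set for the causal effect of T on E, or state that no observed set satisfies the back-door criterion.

T→E: no observed back-door set.

desc(T)\{T}={B,E,G,V}; candidates ⊆ {Q}.
T↔E: latent back-door arc(s) into T.
size 0: {}; under {} T still reaches {E,V} ∋ E.
size 1: {Q}; under {Q} T still reaches {E,V} ∋ E.
T↔E cannot be blocked by any observed set — no back-door set.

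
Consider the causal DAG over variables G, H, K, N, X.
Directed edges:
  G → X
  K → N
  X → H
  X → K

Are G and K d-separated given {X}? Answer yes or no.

Yes — G ⊥ K | {X}.

Bayes-Ball from G | {X} reaches ∅.
K ∉ reach(G|{X}) ⇒ G ⊥ K | {X}.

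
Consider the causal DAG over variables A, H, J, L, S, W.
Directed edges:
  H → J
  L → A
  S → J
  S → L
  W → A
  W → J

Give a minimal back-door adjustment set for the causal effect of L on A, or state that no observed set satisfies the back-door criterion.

L→A: minimal back-door set ∅.

desc(L)\{L}={A}; candidates ⊆ {H,J,S,W}.
∅: L⊥A given ∅ in G with L→· removed — back-door holds.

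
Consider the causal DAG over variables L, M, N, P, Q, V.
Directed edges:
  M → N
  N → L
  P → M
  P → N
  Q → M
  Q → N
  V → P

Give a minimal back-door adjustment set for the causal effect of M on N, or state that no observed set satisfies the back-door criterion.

desc(M)\{M}={L,N}; candidates ⊆ {P,Q,V}.
size 0: {}; under {} M still reaches {L,N,P,Q,V} ∋ N.
size 1: {P}, {Q}, {V}; under {P} M still reaches {L,N,Q} ∋ N.
{P,Q}: M⊥N given {P,Q} in G with M→· removed — back-door holds.

M→N: minimal back-door set {P, Q}.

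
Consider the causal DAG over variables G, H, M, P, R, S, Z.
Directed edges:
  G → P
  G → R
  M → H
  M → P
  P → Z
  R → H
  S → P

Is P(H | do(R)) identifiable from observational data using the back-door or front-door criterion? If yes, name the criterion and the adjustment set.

P(H|do(R)): backdoor, adjust for ∅.

desc(R)\{R}={H}; candidates ⊆ {G,M,P,S,Z}.
∅: R⊥H given ∅ in G with R→· removed — back-door holds.
P(H|do(R)) = P(H|R) — no adjustment needed.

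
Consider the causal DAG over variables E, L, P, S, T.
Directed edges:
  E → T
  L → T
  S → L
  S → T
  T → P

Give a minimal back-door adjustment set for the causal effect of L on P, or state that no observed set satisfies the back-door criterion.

L→P: minimal back-door set {S}.

desc(L)\{L}={P,T}; candidates ⊆ {E,S}.
size 0: {}; under {} L still reaches {P,S,T} ∋ P.
{S}: L⊥P given {S} in G with L→· removed — back-door holds.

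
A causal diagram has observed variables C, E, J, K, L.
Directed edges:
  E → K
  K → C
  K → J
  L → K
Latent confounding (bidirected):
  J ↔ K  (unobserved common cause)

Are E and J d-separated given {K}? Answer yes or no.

Bayes-Ball from E | {K} reaches {J,L}.
J ∈ reach(E|{K}) ⇒ E ⊥̸ J | {K}.

No — E and J are d-connected given {K}.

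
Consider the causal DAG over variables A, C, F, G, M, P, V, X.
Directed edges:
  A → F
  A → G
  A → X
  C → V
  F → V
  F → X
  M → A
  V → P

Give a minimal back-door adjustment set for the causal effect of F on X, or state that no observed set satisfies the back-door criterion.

desc(F)\{F}={P,V,X}; candidates ⊆ {A,C,G,M}.
size 0: {}; under {} F still reaches {A,G,M,X} ∋ X.
{A}: F⊥X given {A} in G with F→· removed — back-door holds.

F→X: minimal back-door set {A}.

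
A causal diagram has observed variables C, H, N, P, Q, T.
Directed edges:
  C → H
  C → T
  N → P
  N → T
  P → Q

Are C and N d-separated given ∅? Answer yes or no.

Yes — C ⊥ N | ∅.

Bayes-Ball from C | ∅ reaches {H,T}.
N ∉ reach(C|∅) ⇒ C ⊥ N | ∅.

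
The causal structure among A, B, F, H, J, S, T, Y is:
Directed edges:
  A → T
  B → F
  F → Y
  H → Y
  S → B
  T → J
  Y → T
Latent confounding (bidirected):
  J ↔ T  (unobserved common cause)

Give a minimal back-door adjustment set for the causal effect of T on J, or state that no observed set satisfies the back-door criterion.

desc(T)\{T}={J}; candidates ⊆ {A,B,F,H,S,Y}.
T↔J: latent back-door arc(s) into T.
size 0: {}; under {} T still reaches {A,B,F,H,J,S,Y} ∋ J.
size 1: {A}, {B}, {F} …(+3); under {A} T still reaches {B,F,H,J,S,Y} ∋ J.
size 2: {A,B}, {A,F}, {A,H} …(+12); under {A,B} T still reaches {F,H,J,Y} ∋ J.
T↔J cannot be blocked by any observed set — no back-door set.

T→J: no observed back-door set.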